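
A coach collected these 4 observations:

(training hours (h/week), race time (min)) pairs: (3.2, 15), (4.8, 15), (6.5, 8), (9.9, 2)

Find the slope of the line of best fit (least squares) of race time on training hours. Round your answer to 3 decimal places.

-2.113

n = 4, Σx = 24.4, Σy = 40, Σxy = 191.8, Σx² = 173.54
Sxx = Σx² − (Σx)²/n = 173.54 − 148.84 = 24.7
Sxy = Σxy − (Σx)(Σy)/n = 191.8 − 244 = -52.2
b = Sxy/Sxx = -52.2/24.7 = -2.113360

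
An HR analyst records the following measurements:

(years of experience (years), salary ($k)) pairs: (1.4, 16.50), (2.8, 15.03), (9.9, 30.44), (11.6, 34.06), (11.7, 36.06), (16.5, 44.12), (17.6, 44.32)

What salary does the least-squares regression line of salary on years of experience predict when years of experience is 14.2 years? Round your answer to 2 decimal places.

39.08

n = 7, Σx = 71.5, Σy = 220.53, Σxy = 2691.55, Σx² = 961.27
Sxx = Σx² − (Σx)²/n = 961.27 − 730.321429 = 230.948571
Sxy = Σxy − (Σx)(Σy)/n = 2691.55 − 2252.556429 = 438.993571
b = Sxy/Sxx = 438.993571/230.948571 = 1.900828
a = ȳ − b·x̄ = 31.504286 − 1.900828·10.214286 = 12.088683
ŷ(14.2) = a + b·14.2 = 12.088683 + 1.900828·14.2 = 39.080444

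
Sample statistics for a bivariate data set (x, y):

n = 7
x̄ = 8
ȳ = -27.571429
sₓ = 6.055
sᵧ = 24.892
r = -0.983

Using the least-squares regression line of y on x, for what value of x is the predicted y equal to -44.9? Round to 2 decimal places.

12.29

b = r · sᵧ/sₓ = -0.983 · 24.892/6.055 = -4.041096
a = ȳ − b·x̄ = -27.571429 − (-4.041096)·8 = 4.757339
Set a + b·x = -44.9: x = (-44.9 − 4.757339) / (-4.041096) = 12.288087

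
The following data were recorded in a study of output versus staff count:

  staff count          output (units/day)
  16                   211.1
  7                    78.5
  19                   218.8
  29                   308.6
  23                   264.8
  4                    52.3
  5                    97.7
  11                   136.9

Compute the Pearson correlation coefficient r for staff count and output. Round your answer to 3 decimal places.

n = 8, Σx = 114, Σy = 1368.7, Σxy = 25327.7, Σx² = 2198, Σy² = 294974.09
Sxx = Σx² − (Σx)²/n = 2198 − 1624.5 = 573.5
Sxy = Σxy − (Σx)(Σy)/n = 25327.7 − 19503.975 = 5823.725
Syy = Σy² − (Σy)²/n = 294974.09 − 234167.46125 = 60806.62875
r = Sxy/√(Sxx·Syy) = 5823.725/√(34872601.588125) = 5823.725/5905.302836 = 0.986186

0.986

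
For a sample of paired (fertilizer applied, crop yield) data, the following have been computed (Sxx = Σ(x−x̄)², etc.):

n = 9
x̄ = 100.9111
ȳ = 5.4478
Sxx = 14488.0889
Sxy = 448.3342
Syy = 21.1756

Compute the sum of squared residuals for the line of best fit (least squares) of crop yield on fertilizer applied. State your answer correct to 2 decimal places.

7.30

b = Sxy/Sxx = 448.3342/14488.0889 = 0.030945
SSE = Syy − b·Sxy = 21.1756 − 0.030945·448.3342 = 7.301889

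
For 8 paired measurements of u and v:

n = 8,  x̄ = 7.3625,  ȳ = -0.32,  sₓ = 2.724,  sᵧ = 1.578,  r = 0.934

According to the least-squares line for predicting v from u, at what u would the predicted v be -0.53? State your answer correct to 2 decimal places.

6.97

b = r · sᵧ/sₓ = 0.934 · 1.578/2.724 = 0.541062
a = ȳ − b·x̄ = -0.32 − 0.541062·7.3625 = -4.303567
Set a + b·x = -0.53: x = (-0.53 − (-4.303567)) / 0.541062 = 6.974374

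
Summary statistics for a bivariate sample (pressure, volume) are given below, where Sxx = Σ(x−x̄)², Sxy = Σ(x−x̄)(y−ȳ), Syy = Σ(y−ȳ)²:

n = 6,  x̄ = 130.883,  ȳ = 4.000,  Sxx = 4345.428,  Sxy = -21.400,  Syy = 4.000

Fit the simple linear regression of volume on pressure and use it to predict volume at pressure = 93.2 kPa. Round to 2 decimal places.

4.19

b = Sxy/Sxx = -21.4/4345.428 = -0.004925
a = ȳ − b·x̄ = 4 − (-0.004925)·130.883 = 4.644562
ŷ(93.2) = a + b·93.2 = 4.644562 + (-0.004925)·93.2 = 4.185578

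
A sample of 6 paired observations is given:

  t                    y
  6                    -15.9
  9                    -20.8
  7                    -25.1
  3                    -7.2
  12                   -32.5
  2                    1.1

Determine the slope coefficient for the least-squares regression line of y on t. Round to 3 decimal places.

-3.095

n = 6, Σx = 39, Σy = -100.4, Σxy = -867.7, Σx² = 323
Sxx = Σx² − (Σx)²/n = 323 − 253.5 = 69.5
Sxy = Σxy − (Σx)(Σy)/n = -867.7 − (-652.6) = -215.1
b = Sxy/Sxx = -215.1/69.5 = -3.094964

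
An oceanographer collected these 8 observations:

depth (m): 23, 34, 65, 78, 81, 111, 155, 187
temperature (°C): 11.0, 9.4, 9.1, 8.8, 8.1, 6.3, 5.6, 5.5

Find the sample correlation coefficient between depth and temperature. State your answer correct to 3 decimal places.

-0.951

n = 8, Σx = 734, Σy = 63.8, Σxy = 5102.4, Σx² = 89870, Σy² = 536.52
Sxx = Σx² − (Σx)²/n = 89870 − 67344.5 = 22525.5
Sxy = Σxy − (Σx)(Σy)/n = 5102.4 − 5853.65 = -751.25
Syy = Σy² − (Σy)²/n = 536.52 − 508.805 = 27.715
r = Sxy/√(Sxx·Syy) = -751.25/√(624294.2325) = -751.25/790.122922 = -0.950801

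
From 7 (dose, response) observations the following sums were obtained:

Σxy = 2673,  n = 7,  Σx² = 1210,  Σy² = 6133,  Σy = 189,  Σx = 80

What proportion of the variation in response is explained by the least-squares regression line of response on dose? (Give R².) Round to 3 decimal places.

Sxx = Σx² − (Σx)²/n = 1210 − 914.285714 = 295.714286
Sxy = Σxy − (Σx)(Σy)/n = 2673 − 2160 = 513
Syy = Σy² − (Σy)²/n = 6133 − 5103 = 1030
R² = Sxy²/(Sxx·Syy) = (513)²/(295.714286·1030) = 0.864023

0.864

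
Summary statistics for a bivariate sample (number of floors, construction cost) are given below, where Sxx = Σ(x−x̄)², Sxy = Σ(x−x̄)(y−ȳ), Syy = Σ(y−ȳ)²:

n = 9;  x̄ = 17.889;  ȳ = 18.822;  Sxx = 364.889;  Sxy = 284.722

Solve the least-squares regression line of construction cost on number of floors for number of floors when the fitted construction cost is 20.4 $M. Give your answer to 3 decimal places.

b = Sxy/Sxx = 284.722/364.889 = 0.780298
a = ȳ − b·x̄ = 18.822 − 0.780298·17.889 = 4.863257
Set a + b·x = 20.4: x = (20.4 − 4.863257) / 0.780298 = 19.911305

19.911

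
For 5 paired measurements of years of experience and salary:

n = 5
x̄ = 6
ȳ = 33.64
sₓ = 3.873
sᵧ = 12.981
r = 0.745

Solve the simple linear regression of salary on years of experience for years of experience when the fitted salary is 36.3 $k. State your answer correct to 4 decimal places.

b = r · sᵧ/sₓ = 0.745 · 12.981/3.873 = 2.496991
a = ȳ − b·x̄ = 33.64 − 2.496991·6 = 18.658056
Set a + b·x = 36.3: x = (36.3 − 18.658056) / 2.496991 = 7.065282

7.0653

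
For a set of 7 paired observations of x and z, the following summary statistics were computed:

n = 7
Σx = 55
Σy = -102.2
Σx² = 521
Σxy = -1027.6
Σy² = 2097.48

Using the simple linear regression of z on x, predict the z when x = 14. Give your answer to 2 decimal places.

-30.13

Sxx = Σx² − (Σx)²/n = 521 − 432.142857 = 88.857143
Sxy = Σxy − (Σx)(Σy)/n = -1027.6 − (-803) = -224.6
b = Sxy/Sxx = -224.6/88.857143 = -2.527653
a = ȳ − b·x̄ = -14.6 − (-2.527653)·7.857143 = 5.260129
ŷ(14) = a + b·14 = 5.260129 + (-2.527653)·14 = -30.127010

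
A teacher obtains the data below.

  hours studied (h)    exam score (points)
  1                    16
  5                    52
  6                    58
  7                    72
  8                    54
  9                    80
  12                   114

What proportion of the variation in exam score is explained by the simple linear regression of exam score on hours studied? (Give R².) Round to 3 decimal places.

0.908

n = 7, Σx = 48, Σy = 446, Σxy = 3648, Σx² = 400, Σy² = 33820
Sxx = Σx² − (Σx)²/n = 400 − 329.142857 = 70.857143
Sxy = Σxy − (Σx)(Σy)/n = 3648 − 3058.285714 = 589.714286
Syy = Σy² − (Σy)²/n = 33820 − 28416.571429 = 5403.428571
R² = Sxy²/(Sxx·Syy) = (589.714286)²/(70.857143·5403.428571) = 0.908302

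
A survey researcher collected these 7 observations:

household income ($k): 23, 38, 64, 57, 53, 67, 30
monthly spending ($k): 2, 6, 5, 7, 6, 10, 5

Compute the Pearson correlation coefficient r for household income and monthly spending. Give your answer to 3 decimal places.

n = 7, Σx = 332, Σy = 41, Σxy = 2131, Σx² = 17516, Σy² = 275
Sxx = Σx² − (Σx)²/n = 17516 − 15746.285714 = 1769.714286
Sxy = Σxy − (Σx)(Σy)/n = 2131 − 1944.571429 = 186.428571
Syy = Σy² − (Σy)²/n = 275 − 240.142857 = 34.857143
r = Sxy/√(Sxx·Syy) = 186.428571/√(61687.183673) = 186.428571/248.369047 = 0.750611

0.751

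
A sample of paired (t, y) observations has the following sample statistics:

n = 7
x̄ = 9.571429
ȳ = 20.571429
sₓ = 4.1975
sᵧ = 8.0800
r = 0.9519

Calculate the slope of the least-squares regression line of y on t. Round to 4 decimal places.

1.8324

b = r · sᵧ/sₓ = 0.9519 · 8.08/4.1975 = 1.832365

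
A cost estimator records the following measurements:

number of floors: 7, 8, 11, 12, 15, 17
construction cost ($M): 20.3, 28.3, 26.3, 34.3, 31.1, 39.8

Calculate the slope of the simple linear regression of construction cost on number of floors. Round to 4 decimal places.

n = 6, Σx = 70, Σy = 180.1, Σxy = 2212.5, Σx² = 892
Sxx = Σx² − (Σx)²/n = 892 − 816.666667 = 75.333333
Sxy = Σxy − (Σx)(Σy)/n = 2212.5 − 2101.166667 = 111.333333
b = Sxy/Sxx = 111.333333/75.333333 = 1.477876

1.4779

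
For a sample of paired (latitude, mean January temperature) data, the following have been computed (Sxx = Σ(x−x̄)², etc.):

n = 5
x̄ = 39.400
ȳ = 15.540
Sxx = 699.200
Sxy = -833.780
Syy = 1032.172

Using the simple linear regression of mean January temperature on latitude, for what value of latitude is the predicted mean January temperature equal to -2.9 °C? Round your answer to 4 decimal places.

54.8636

b = Sxy/Sxx = -833.78/699.2 = -1.192477
a = ȳ − b·x̄ = 15.54 − (-1.192477)·39.4 = 62.523598
Set a + b·x = -2.9: x = (-2.9 − 62.523598) / (-1.192477) = 54.863609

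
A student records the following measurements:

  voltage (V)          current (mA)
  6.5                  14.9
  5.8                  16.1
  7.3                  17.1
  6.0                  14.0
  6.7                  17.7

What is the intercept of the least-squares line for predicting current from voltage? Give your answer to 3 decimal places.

n = 5, Σx = 32.3, Σy = 79.8, Σxy = 517.65, Σx² = 210.07
Sxx = Σx² − (Σx)²/n = 210.07 − 208.658 = 1.412
Sxy = Σxy − (Σx)(Σy)/n = 517.65 − 515.508 = 2.142
b = Sxy/Sxx = 2.142/1.412 = 1.516997
a = ȳ − b·x̄ = 15.96 − 1.516997·6.46 = 6.160198

6.160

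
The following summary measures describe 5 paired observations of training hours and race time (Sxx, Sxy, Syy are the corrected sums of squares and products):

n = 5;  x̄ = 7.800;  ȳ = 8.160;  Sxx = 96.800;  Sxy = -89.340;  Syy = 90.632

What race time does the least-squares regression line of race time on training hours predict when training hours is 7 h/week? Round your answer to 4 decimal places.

b = Sxy/Sxx = -89.34/96.8 = -0.922934
a = ȳ − b·x̄ = 8.16 − (-0.922934)·7.8 = 15.358884
ŷ(7) = a + b·7 = 15.358884 + (-0.922934)·7 = 8.898347

8.8983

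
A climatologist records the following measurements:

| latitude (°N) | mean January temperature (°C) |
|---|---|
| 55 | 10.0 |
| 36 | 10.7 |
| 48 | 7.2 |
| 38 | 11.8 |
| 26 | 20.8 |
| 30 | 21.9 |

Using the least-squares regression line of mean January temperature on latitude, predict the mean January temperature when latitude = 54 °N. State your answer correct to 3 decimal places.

n = 6, Σx = 233, Σy = 82.4, Σxy = 2927, Σx² = 9645
Sxx = Σx² − (Σx)²/n = 9645 − 9048.166667 = 596.833333
Sxy = Σxy − (Σx)(Σy)/n = 2927 − 3199.866667 = -272.866667
b = Sxy/Sxx = -272.866667/596.833333 = -0.457191
a = ȳ − b·x̄ = 13.733333 − (-0.457191)·38.833333 = 31.487573
ŷ(54) = a + b·54 = 31.487573 + (-0.457191)·54 = 6.799274

6.799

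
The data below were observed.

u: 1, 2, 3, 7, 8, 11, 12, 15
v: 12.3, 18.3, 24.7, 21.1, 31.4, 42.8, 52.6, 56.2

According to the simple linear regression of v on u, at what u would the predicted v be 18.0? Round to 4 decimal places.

n = 8, Σx = 59, Σy = 259.4, Σxy = 2466.9, Σx² = 617
Sxx = Σx² − (Σx)²/n = 617 − 435.125 = 181.875
Sxy = Σxy − (Σx)(Σy)/n = 2466.9 − 1913.075 = 553.825
b = Sxy/Sxx = 553.825/181.875 = 3.045086
a = ȳ − b·x̄ = 32.425 − 3.045086·7.375 = 9.967491
Set a + b·x = 18.0: x = (18.0 − 9.967491) / 3.045086 = 2.637859

2.6379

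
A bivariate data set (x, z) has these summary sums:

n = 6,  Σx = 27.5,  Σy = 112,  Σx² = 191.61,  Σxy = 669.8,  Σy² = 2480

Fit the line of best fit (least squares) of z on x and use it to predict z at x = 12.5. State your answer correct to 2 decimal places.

37.56

Sxx = Σx² − (Σx)²/n = 191.61 − 126.041667 = 65.568333
Sxy = Σxy − (Σx)(Σy)/n = 669.8 − 513.333333 = 156.466667
b = Sxy/Sxx = 156.466667/65.568333 = 2.386315
a = ȳ − b·x̄ = 18.666667 − 2.386315·4.583333 = 7.729392
ŷ(12.5) = a + b·12.5 = 7.729392 + 2.386315·12.5 = 37.558323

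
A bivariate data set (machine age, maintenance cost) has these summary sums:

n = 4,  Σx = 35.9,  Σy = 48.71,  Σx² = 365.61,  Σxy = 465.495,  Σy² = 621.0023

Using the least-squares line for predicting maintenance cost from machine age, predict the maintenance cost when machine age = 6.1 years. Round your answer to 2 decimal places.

Sxx = Σx² − (Σx)²/n = 365.61 − 322.2025 = 43.4075
Sxy = Σxy − (Σx)(Σy)/n = 465.495 − 437.17225 = 28.32275
b = Sxy/Sxx = 28.32275/43.4075 = 0.652485
a = ȳ − b·x̄ = 12.1775 − 0.652485·8.975 = 6.321446
ŷ(6.1) = a + b·6.1 = 6.321446 + 0.652485·6.1 = 10.301605

10.30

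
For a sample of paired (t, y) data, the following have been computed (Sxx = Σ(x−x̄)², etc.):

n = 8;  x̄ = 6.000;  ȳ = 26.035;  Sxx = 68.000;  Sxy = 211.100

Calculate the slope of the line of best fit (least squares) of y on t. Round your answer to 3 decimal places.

3.104

b = Sxy/Sxx = 211.1/68 = 3.104412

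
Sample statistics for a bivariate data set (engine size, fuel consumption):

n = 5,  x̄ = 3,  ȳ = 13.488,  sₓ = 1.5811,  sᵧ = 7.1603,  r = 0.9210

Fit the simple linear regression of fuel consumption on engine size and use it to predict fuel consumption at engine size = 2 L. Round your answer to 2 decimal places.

9.32

b = r · sᵧ/sₓ = 0.921 · 7.1603/1.5811 = 4.170917
a = ȳ − b·x̄ = 13.488 − 4.170917·3 = 0.975250
ŷ(2) = a + b·2 = 0.975250 + 4.170917·2 = 9.317083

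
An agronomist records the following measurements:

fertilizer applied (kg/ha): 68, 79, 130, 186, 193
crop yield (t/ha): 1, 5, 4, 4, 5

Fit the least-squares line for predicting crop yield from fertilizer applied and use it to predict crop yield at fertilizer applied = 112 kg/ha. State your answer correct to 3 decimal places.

3.518

n = 5, Σx = 656, Σy = 19, Σxy = 2692, Σx² = 99610
Sxx = Σx² − (Σx)²/n = 99610 − 86067.2 = 13542.8
Sxy = Σxy − (Σx)(Σy)/n = 2692 − 2492.8 = 199.2
b = Sxy/Sxx = 199.2/13542.8 = 0.014709
a = ȳ − b·x̄ = 3.8 − 0.014709·131.2 = 1.870189
ŷ(112) = a + b·112 = 1.870189 + 0.014709·112 = 3.517589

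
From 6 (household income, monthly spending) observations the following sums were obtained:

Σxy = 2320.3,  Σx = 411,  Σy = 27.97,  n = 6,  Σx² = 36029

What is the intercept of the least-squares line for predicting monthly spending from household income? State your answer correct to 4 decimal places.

Sxx = Σx² − (Σx)²/n = 36029 − 28153.5 = 7875.5
Sxy = Σxy − (Σx)(Σy)/n = 2320.3 − 1915.945 = 404.355
b = Sxy/Sxx = 404.355/7875.5 = 0.051343
a = ȳ − b·x̄ = 4.661667 − 0.051343·68.5 = 1.144643

1.1446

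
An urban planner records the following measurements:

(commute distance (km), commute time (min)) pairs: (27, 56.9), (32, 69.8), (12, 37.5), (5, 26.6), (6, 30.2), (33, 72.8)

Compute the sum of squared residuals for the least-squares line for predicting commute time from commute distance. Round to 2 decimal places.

n = 6, Σx = 115, Σy = 293.8, Σxy = 6936.5, Σx² = 3047, Σy² = 16435.34
Sxx = Σx² − (Σx)²/n = 3047 − 2204.166667 = 842.833333
Sxy = Σxy − (Σx)(Σy)/n = 6936.5 − 5631.166667 = 1305.333333
Syy = Σy² − (Σy)²/n = 16435.34 − 14386.406667 = 2048.933333
b = Sxy/Sxx = 1305.333333/842.833333 = 1.548744
SSE = Syy − b·Sxy = 2048.933333 − 1.548744·1305.333333 = 27.305754

27.31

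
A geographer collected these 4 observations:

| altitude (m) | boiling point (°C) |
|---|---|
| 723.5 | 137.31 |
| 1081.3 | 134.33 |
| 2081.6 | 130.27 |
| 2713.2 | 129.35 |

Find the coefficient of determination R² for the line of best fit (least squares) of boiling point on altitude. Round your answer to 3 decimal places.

n = 4, Σx = 6599.6, Σy = 531.26, Σxy = 866717.266, Σx² = 13387174.74, Σy² = 70600.2804
Sxx = Σx² − (Σx)²/n = 13387174.74 − 10888680.04 = 2498494.7
Sxy = Σxy − (Σx)(Σy)/n = 866717.266 − 876525.874 = -9808.608
Syy = Σy² − (Σy)²/n = 70600.2804 − 70559.2969 = 40.9835
R² = Sxy²/(Sxx·Syy) = (-9808.608)²/(2498494.7·40.9835) = 0.939566

0.940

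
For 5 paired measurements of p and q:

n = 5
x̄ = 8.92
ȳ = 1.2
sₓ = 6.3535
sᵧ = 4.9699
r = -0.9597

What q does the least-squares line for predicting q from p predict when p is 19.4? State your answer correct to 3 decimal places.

b = r · sᵧ/sₓ = -0.9597 · 4.9699/6.3535 = -0.750706
a = ȳ − b·x̄ = 1.2 − (-0.750706)·8.92 = 7.896301
ŷ(19.4) = a + b·19.4 = 7.896301 + (-0.750706)·19.4 = -6.667403

-6.667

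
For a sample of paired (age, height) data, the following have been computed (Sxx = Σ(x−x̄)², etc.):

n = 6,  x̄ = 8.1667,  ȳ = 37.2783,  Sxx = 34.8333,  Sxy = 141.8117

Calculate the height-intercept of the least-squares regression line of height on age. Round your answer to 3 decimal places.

b = Sxy/Sxx = 141.8117/34.8333 = 4.071153
a = ȳ − b·x̄ = 37.2783 − 4.071153·8.1667 = 4.030413

4.030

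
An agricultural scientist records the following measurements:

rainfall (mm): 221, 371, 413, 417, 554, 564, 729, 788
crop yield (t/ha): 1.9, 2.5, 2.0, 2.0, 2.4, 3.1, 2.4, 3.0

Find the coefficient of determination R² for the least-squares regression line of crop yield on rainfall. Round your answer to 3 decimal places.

0.472

n = 8, Σx = 4057, Σy = 19.3, Σxy = 10199, Σx² = 2308337, Σy² = 47.99
Sxx = Σx² − (Σx)²/n = 2308337 − 2057406.125 = 250930.875
Sxy = Σxy − (Σx)(Σy)/n = 10199 − 9787.5125 = 411.4875
Syy = Σy² − (Σy)²/n = 47.99 − 46.56125 = 1.42875
R² = Sxy²/(Sxx·Syy) = (411.4875)²/(250930.875·1.42875) = 0.472284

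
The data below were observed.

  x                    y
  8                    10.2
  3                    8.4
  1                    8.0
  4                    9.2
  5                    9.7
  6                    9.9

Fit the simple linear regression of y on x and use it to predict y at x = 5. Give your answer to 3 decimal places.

9.406

n = 6, Σx = 27, Σy = 55.4, Σxy = 259.5, Σx² = 151
Sxx = Σx² − (Σx)²/n = 151 − 121.5 = 29.5
Sxy = Σxy − (Σx)(Σy)/n = 259.5 − 249.3 = 10.2
b = Sxy/Sxx = 10.2/29.5 = 0.345763
a = ȳ − b·x̄ = 9.233333 − 0.345763·4.5 = 7.677401
ŷ(5) = a + b·5 = 7.677401 + 0.345763·5 = 9.406215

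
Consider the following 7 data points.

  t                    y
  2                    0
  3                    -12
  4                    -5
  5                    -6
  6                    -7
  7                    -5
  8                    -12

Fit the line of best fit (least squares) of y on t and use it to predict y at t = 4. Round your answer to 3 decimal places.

n = 7, Σx = 35, Σy = -47, Σxy = -259, Σx² = 203
Sxx = Σx² − (Σx)²/n = 203 − 175 = 28
Sxy = Σxy − (Σx)(Σy)/n = -259 − (-235) = -24
b = Sxy/Sxx = -24/28 = -0.857143
a = ȳ − b·x̄ = -6.714286 − (-0.857143)·5 = -2.428571
ŷ(4) = a + b·4 = -2.428571 + (-0.857143)·4 = -5.857143

-5.857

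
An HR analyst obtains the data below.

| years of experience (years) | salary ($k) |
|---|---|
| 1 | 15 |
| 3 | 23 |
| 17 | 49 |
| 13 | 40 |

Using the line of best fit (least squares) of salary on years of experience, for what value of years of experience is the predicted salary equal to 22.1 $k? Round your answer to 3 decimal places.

3.668

n = 4, Σx = 34, Σy = 127, Σxy = 1437, Σx² = 468
Sxx = Σx² − (Σx)²/n = 468 − 289 = 179
Sxy = Σxy − (Σx)(Σy)/n = 1437 − 1079.5 = 357.5
b = Sxy/Sxx = 357.5/179 = 1.997207
a = ȳ − b·x̄ = 31.75 − 1.997207·8.5 = 14.773743
Set a + b·x = 22.1: x = (22.1 − 14.773743) / 1.997207 = 3.668252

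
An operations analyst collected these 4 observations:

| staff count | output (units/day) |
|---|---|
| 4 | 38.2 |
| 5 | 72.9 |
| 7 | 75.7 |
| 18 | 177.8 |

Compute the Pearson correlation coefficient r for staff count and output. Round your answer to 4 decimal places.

n = 4, Σx = 34, Σy = 364.6, Σxy = 4247.6, Σx² = 414, Σy² = 44116.98
Sxx = Σx² − (Σx)²/n = 414 − 289 = 125
Sxy = Σxy − (Σx)(Σy)/n = 4247.6 − 3099.1 = 1148.5
Syy = Σy² − (Σy)²/n = 44116.98 − 33233.29 = 10883.69
r = Sxy/√(Sxx·Syy) = 1148.5/√(1360461.25) = 1148.5/1166.388122 = 0.984664

0.9847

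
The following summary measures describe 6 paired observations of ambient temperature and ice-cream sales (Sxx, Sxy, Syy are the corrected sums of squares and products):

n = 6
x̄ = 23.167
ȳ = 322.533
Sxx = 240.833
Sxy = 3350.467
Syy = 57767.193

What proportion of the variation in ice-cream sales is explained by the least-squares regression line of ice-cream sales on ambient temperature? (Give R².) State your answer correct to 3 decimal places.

0.807

R² = Sxy²/(Sxx·Syy) = (3350.467)²/(240.833·57767.193) = 0.806888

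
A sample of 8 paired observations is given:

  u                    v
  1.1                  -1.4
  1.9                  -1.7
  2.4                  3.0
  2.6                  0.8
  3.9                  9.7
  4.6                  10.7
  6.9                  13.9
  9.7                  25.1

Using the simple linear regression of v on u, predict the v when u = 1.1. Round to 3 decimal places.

n = 8, Σx = 33.1, Σy = 60.1, Σxy = 430.94, Σx² = 195.41
Sxx = Σx² − (Σx)²/n = 195.41 − 136.95125 = 58.45875
Sxy = Σxy − (Σx)(Σy)/n = 430.94 − 248.66375 = 182.27625
b = Sxy/Sxx = 182.27625/58.45875 = 3.118032
a = ȳ − b·x̄ = 7.5125 − 3.118032·4.1375 = -5.388357
ŷ(1.1) = a + b·1.1 = -5.388357 + 3.118032·1.1 = -1.958522

-1.959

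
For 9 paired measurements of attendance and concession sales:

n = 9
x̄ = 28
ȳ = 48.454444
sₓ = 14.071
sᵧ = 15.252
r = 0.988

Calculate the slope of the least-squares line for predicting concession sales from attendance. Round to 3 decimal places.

1.071

b = r · sᵧ/sₓ = 0.988 · 15.252/14.071 = 1.070924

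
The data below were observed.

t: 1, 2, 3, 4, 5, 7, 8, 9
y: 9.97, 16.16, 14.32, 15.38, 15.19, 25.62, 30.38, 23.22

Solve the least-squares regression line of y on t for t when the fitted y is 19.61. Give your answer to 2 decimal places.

5.28

n = 8, Σx = 39, Σy = 150.24, Σxy = 854.08, Σx² = 249
Sxx = Σx² − (Σx)²/n = 249 − 190.125 = 58.875
Sxy = Σxy − (Σx)(Σy)/n = 854.08 − 732.42 = 121.66
b = Sxy/Sxx = 121.66/58.875 = 2.066412
a = ȳ − b·x̄ = 18.78 − 2.066412·4.875 = 8.706242
Set a + b·x = 19.61: x = (19.61 − 8.706242) / 2.066412 = 5.276662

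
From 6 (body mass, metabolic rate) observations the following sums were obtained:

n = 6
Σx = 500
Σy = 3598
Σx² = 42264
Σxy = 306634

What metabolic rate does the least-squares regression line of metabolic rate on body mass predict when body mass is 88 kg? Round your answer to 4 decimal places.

652.7969

Sxx = Σx² − (Σx)²/n = 42264 − 41666.666667 = 597.333333
Sxy = Σxy − (Σx)(Σy)/n = 306634 − 299833.333333 = 6800.666667
b = Sxy/Sxx = 6800.666667/597.333333 = 11.385045
a = ȳ − b·x̄ = 599.666667 − 11.385045·83.333333 = -349.087054
ŷ(88) = a + b·88 = -349.087054 + 11.385045·88 = 652.796875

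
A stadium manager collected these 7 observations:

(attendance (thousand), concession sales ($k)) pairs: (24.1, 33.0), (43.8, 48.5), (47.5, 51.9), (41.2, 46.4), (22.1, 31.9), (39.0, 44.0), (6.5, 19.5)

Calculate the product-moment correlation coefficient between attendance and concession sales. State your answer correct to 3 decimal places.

0.999

n = 7, Σx = 224.2, Σy = 275.2, Σxy = 9844.27, Σx² = 8504.6, Σy² = 11621.68
Sxx = Σx² − (Σx)²/n = 8504.6 − 7180.805714 = 1323.794286
Sxy = Σxy − (Σx)(Σy)/n = 9844.27 − 8814.262857 = 1030.007143
Syy = Σy² − (Σy)²/n = 11621.68 − 10819.291429 = 802.388571
r = Sxy/√(Sxx·Syy) = 1030.007143/√(1062197.405780) = 1030.007143/1030.629616 = 0.999396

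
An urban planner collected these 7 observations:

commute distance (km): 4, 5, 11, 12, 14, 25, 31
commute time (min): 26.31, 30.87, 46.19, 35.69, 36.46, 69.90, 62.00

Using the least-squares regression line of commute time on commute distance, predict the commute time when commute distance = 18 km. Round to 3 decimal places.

n = 7, Σx = 102, Σy = 307.42, Σxy = 5375.9, Σx² = 2088
Sxx = Σx² − (Σx)²/n = 2088 − 1486.285714 = 601.714286
Sxy = Σxy − (Σx)(Σy)/n = 5375.9 − 4479.548571 = 896.351429
b = Sxy/Sxx = 896.351429/601.714286 = 1.489663
a = ȳ − b·x̄ = 43.917143 − 1.489663·14.571429 = 22.210627
ŷ(18) = a + b·18 = 22.210627 + 1.489663·18 = 49.024558

49.025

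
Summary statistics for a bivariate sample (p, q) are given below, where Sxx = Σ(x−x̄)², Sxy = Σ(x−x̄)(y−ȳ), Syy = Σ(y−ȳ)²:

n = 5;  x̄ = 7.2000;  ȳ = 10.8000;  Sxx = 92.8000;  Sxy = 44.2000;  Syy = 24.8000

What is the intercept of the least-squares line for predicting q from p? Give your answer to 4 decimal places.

b = Sxy/Sxx = 44.2/92.8 = 0.476293
a = ȳ − b·x̄ = 10.8 − 0.476293·7.2 = 7.370690

7.3707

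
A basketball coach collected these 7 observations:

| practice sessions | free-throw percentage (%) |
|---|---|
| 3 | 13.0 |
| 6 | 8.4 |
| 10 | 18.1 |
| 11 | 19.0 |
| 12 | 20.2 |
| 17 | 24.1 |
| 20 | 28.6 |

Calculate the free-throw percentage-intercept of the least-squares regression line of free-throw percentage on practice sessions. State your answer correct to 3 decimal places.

n = 7, Σx = 79, Σy = 131.4, Σxy = 1703.5, Σx² = 1099
Sxx = Σx² − (Σx)²/n = 1099 − 891.571429 = 207.428571
Sxy = Σxy − (Σx)(Σy)/n = 1703.5 − 1482.942857 = 220.557143
b = Sxy/Sxx = 220.557143/207.428571 = 1.063292
a = ȳ − b·x̄ = 18.771429 − 1.063292·11.285714 = 6.771419

6.771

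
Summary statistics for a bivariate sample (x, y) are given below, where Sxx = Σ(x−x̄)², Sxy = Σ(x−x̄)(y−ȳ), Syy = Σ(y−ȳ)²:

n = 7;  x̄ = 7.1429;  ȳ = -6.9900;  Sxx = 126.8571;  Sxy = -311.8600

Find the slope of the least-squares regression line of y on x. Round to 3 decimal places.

-2.458

b = Sxy/Sxx = -311.86/126.8571 = -2.458357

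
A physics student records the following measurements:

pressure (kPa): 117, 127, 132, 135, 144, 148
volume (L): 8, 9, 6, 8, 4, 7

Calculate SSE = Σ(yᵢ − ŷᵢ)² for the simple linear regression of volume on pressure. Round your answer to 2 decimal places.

n = 6, Σx = 803, Σy = 42, Σxy = 5563, Σx² = 108107, Σy² = 310
Sxx = Σx² − (Σx)²/n = 108107 − 107468.166667 = 638.833333
Sxy = Σxy − (Σx)(Σy)/n = 5563 − 5621 = -58
Syy = Σy² − (Σy)²/n = 310 − 294 = 16
b = Sxy/Sxx = -58/638.833333 = -0.090791
SSE = Syy − b·Sxy = 16 − (-0.090791)·(-58) = 10.734151

10.73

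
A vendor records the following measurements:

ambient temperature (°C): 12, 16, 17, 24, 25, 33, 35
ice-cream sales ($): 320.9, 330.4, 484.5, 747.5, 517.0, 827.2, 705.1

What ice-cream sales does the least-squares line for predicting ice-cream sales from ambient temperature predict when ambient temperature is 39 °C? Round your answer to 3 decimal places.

882.640

n = 7, Σx = 162, Σy = 3932.6, Σxy = 100214.8, Σx² = 4204
Sxx = Σx² − (Σx)²/n = 4204 − 3749.142857 = 454.857143
Sxy = Σxy − (Σx)(Σy)/n = 100214.8 − 91011.6 = 9203.2
b = Sxy/Sxx = 9203.2/454.857143 = 20.233166
a = ȳ − b·x̄ = 561.8 − 20.233166·23.142857 = 93.546734
ŷ(39) = a + b·39 = 93.546734 + 20.233166·39 = 882.640201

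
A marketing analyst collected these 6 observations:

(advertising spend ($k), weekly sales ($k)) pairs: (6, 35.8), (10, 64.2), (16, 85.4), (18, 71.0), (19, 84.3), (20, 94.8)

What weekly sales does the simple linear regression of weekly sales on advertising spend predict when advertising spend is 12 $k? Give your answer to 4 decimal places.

62.8461

n = 6, Σx = 89, Σy = 435.5, Σxy = 6998.9, Σx² = 1477
Sxx = Σx² − (Σx)²/n = 1477 − 1320.166667 = 156.833333
Sxy = Σxy − (Σx)(Σy)/n = 6998.9 − 6459.916667 = 538.983333
b = Sxy/Sxx = 538.983333/156.833333 = 3.436663
a = ȳ − b·x̄ = 72.583333 − 3.436663·14.833333 = 21.606164
ŷ(12) = a + b·12 = 21.606164 + 3.436663·12 = 62.846121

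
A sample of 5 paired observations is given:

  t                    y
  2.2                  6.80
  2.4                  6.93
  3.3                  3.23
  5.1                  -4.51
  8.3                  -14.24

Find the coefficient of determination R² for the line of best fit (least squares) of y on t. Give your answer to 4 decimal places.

0.9936

n = 5, Σx = 21.3, Σy = -1.79, Σxy = -98.942, Σx² = 116.39, Σy² = 327.8155
Sxx = Σx² − (Σx)²/n = 116.39 − 90.738 = 25.652
Sxy = Σxy − (Σx)(Σy)/n = -98.942 − (-7.6254) = -91.3166
Syy = Σy² − (Σy)²/n = 327.8155 − 0.64082 = 327.17468
R² = Sxy²/(Sxx·Syy) = (-91.3166)²/(25.652·327.17468) = 0.993570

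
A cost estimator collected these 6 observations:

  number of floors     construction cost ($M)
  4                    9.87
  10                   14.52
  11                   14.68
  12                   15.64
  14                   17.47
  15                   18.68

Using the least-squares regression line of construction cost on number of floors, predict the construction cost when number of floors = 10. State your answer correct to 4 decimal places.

14.3649

n = 6, Σx = 66, Σy = 90.86, Σxy = 1058.62, Σx² = 802
Sxx = Σx² − (Σx)²/n = 802 − 726 = 76
Sxy = Σxy − (Σx)(Σy)/n = 1058.62 − 999.46 = 59.16
b = Sxy/Sxx = 59.16/76 = 0.778421
a = ȳ − b·x̄ = 15.143333 − 0.778421·11 = 6.580702
ŷ(10) = a + b·10 = 6.580702 + 0.778421·10 = 14.364912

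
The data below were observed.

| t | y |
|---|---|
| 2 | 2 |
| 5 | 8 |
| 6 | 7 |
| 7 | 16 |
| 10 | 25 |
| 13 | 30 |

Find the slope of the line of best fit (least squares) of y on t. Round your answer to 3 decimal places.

2.771

n = 6, Σx = 43, Σy = 88, Σxy = 838, Σx² = 383
Sxx = Σx² − (Σx)²/n = 383 − 308.166667 = 74.833333
Sxy = Σxy − (Σx)(Σy)/n = 838 − 630.666667 = 207.333333
b = Sxy/Sxx = 207.333333/74.833333 = 2.770601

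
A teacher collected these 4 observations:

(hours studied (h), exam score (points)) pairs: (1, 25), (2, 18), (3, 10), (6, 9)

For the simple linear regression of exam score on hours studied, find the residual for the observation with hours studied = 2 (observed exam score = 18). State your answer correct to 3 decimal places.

-0.429

n = 4, Σx = 12, Σy = 62, Σxy = 145, Σx² = 50
Sxx = Σx² − (Σx)²/n = 50 − 36 = 14
Sxy = Σxy − (Σx)(Σy)/n = 145 − 186 = -41
b = Sxy/Sxx = -41/14 = -2.928571
a = ȳ − b·x̄ = 15.5 − (-2.928571)·3 = 24.285714
ŷ(2) = 24.285714 + (-2.928571)·2 = 18.428571
residual = y − ŷ = 18 − 18.428571 = -0.428571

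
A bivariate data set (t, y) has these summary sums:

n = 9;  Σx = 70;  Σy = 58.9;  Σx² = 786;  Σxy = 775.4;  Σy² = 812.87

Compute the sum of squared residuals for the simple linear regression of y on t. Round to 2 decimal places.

10.64

Sxx = Σx² − (Σx)²/n = 786 − 544.444444 = 241.555556
Sxy = Σxy − (Σx)(Σy)/n = 775.4 − 458.111111 = 317.288889
Syy = Σy² − (Σy)²/n = 812.87 − 385.467778 = 427.402222
b = Sxy/Sxx = 317.288889/241.555556 = 1.313523
SSE = Syy − b·Sxy = 427.402222 − 1.313523·317.288889 = 10.635823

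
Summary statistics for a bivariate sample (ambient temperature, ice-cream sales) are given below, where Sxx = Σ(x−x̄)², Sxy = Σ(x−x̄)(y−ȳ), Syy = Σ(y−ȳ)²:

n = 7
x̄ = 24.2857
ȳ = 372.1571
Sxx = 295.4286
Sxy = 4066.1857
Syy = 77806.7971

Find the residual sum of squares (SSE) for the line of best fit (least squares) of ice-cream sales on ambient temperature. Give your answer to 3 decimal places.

21841.105

b = Sxy/Sxx = 4066.1857/295.4286 = 13.763683
SSE = Syy − b·Sxy = 77806.7971 − 13.763683·4066.1857 = 21841.104723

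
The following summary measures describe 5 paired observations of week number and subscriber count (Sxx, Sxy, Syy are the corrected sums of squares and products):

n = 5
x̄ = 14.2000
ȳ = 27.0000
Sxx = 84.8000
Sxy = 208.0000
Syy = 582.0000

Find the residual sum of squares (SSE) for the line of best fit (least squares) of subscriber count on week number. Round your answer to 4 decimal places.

71.8113

b = Sxy/Sxx = 208/84.8 = 2.452830
SSE = Syy − b·Sxy = 582 − 2.452830·208 = 71.811321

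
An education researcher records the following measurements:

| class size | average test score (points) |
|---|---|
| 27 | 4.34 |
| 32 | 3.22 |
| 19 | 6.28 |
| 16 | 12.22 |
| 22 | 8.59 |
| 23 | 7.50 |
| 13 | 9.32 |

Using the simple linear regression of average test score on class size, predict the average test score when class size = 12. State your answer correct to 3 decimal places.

n = 7, Σx = 152, Σy = 51.47, Σxy = 1017.7, Σx² = 3552
Sxx = Σx² − (Σx)²/n = 3552 − 3300.571429 = 251.428571
Sxy = Σxy − (Σx)(Σy)/n = 1017.7 − 1117.634286 = -99.934286
b = Sxy/Sxx = -99.934286/251.428571 = -0.397466
a = ȳ − b·x̄ = 7.352857 − (-0.397466)·21.714286 = 15.983545
ŷ(12) = a + b·12 = 15.983545 + (-0.397466)·12 = 11.213955

11.214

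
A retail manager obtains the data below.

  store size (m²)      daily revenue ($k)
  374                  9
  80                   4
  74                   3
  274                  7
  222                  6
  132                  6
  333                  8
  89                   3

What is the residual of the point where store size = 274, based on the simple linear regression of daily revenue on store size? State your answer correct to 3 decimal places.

n = 8, Σx = 1578, Σy = 46, Σxy = 10881, Σx² = 412346
Sxx = Σx² − (Σx)²/n = 412346 − 311260.5 = 101085.5
Sxy = Σxy − (Σx)(Σy)/n = 10881 − 9073.5 = 1807.5
b = Sxy/Sxx = 1807.5/101085.5 = 0.017881
a = ȳ − b·x̄ = 5.75 − 0.017881·197.25 = 2.222992
ŷ(274) = 2.222992 + 0.017881·274 = 7.122359
residual = y − ŷ = 7 − 7.122359 = -0.122359

-0.122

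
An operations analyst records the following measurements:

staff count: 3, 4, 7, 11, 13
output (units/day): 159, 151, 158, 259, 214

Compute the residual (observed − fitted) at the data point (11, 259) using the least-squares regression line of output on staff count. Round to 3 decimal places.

40.670

n = 5, Σx = 38, Σy = 941, Σxy = 7818, Σx² = 364
Sxx = Σx² − (Σx)²/n = 364 − 288.8 = 75.2
Sxy = Σxy − (Σx)(Σy)/n = 7818 − 7151.6 = 666.4
b = Sxy/Sxx = 666.4/75.2 = 8.861702
a = ȳ − b·x̄ = 188.2 − 8.861702·7.6 = 120.851064
ŷ(11) = 120.851064 + 8.861702·11 = 218.329787
residual = y − ŷ = 259 − 218.329787 = 40.670213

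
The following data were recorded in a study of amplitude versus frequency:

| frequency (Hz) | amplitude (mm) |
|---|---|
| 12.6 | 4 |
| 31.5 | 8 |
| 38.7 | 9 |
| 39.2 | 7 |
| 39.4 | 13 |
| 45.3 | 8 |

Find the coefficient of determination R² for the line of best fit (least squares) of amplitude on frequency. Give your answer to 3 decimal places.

n = 6, Σx = 206.7, Σy = 49, Σxy = 1799.7, Σx² = 7789.79, Σy² = 443
Sxx = Σx² − (Σx)²/n = 7789.79 − 7120.815 = 668.975
Sxy = Σxy − (Σx)(Σy)/n = 1799.7 − 1688.05 = 111.65
Syy = Σy² − (Σy)²/n = 443 − 400.166667 = 42.833333
R² = Sxy²/(Sxx·Syy) = (111.65)²/(668.975·42.833333) = 0.435036

0.435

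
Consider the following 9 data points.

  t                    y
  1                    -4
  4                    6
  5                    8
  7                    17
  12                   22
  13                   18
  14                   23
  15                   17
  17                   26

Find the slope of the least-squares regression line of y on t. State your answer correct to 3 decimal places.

n = 9, Σx = 88, Σy = 133, Σxy = 1696, Σx² = 1114
Sxx = Σx² − (Σx)²/n = 1114 − 860.444444 = 253.555556
Sxy = Σxy − (Σx)(Σy)/n = 1696 − 1300.444444 = 395.555556
b = Sxy/Sxx = 395.555556/253.555556 = 1.560035

1.560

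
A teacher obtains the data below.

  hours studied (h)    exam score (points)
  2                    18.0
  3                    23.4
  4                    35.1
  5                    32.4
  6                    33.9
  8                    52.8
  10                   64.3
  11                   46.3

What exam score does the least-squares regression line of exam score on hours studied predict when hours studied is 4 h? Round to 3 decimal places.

n = 8, Σx = 49, Σy = 306.2, Σxy = 2186.7, Σx² = 375
Sxx = Σx² − (Σx)²/n = 375 − 300.125 = 74.875
Sxy = Σxy − (Σx)(Σy)/n = 2186.7 − 1875.475 = 311.225
b = Sxy/Sxx = 311.225/74.875 = 4.156594
a = ȳ − b·x̄ = 38.275 − 4.156594·6.125 = 12.815860
ŷ(4) = a + b·4 = 12.815860 + 4.156594·4 = 29.442237

29.442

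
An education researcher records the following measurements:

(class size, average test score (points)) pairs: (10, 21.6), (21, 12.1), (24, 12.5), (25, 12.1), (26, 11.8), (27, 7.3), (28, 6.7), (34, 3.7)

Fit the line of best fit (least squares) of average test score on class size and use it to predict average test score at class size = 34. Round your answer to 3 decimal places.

n = 8, Σx = 195, Σy = 87.8, Σxy = 1889.9, Σx² = 5087
Sxx = Σx² − (Σx)²/n = 5087 − 4753.125 = 333.875
Sxy = Σxy − (Σx)(Σy)/n = 1889.9 − 2140.125 = -250.225
b = Sxy/Sxx = -250.225/333.875 = -0.749457
a = ȳ − b·x̄ = 10.975 − (-0.749457)·24.375 = 29.243018
ŷ(34) = a + b·34 = 29.243018 + (-0.749457)·34 = 3.761475

3.761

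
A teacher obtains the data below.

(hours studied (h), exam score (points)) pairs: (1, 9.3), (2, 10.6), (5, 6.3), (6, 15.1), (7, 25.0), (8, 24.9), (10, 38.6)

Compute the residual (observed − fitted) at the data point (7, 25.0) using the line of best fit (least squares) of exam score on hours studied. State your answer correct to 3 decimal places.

n = 7, Σx = 39, Σy = 129.8, Σxy = 912.8, Σx² = 279
Sxx = Σx² − (Σx)²/n = 279 − 217.285714 = 61.714286
Sxy = Σxy − (Σx)(Σy)/n = 912.8 − 723.171429 = 189.628571
b = Sxy/Sxx = 189.628571/61.714286 = 3.072685
a = ȳ − b·x̄ = 18.542857 − 3.072685·5.571429 = 1.423611
ŷ(7) = 1.423611 + 3.072685·7 = 22.932407
residual = y − ŷ = 25.0 − 22.932407 = 2.067593

2.068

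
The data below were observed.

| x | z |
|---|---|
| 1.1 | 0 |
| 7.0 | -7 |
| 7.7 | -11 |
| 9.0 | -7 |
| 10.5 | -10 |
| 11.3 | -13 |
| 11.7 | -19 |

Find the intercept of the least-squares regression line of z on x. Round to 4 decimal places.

n = 7, Σx = 58.3, Σy = -67, Σxy = -670.9, Σx² = 565.33
Sxx = Σx² − (Σx)²/n = 565.33 − 485.555714 = 79.774286
Sxy = Σxy − (Σx)(Σy)/n = -670.9 − (-558.014286) = -112.885714
b = Sxy/Sxx = -112.885714/79.774286 = -1.415064
a = ȳ − b·x̄ = -9.571429 − (-1.415064)·8.328571 = 2.214032

2.2140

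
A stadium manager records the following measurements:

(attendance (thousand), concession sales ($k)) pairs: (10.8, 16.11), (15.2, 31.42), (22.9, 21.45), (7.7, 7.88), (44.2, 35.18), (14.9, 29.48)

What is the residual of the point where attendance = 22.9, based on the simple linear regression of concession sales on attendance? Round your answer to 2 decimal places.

n = 6, Σx = 115.7, Σy = 141.52, Σxy = 3197.661, Σx² = 3107.03
Sxx = Σx² − (Σx)²/n = 3107.03 − 2231.081667 = 875.948333
Sxy = Σxy − (Σx)(Σy)/n = 3197.661 − 2728.977333 = 468.683667
b = Sxy/Sxx = 468.683667/875.948333 = 0.535059
a = ȳ − b·x̄ = 23.586667 − 0.535059·19.283333 = 13.268954
ŷ(22.9) = 13.268954 + 0.535059·22.9 = 25.521795
residual = y − ŷ = 21.45 − 25.521795 = -4.071795

-4.07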